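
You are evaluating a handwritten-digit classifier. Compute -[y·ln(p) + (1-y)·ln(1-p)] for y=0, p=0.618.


BCE = -[y·ln(p) + (1-y)·ln(1-p)]
= -0 - 1·ln(1-0.618)
= -ln(0.382) = 0.9623

0.9623


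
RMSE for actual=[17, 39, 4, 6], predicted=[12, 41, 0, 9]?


MSE = 54/4 = 13.5
RMSE = √(54/4) = 3.6742

3.6742


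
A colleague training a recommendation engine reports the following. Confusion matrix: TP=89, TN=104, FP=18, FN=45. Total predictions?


Total = TP + TN + FP + FN
= 89 + 104 + 18 + 45
= 256
(Predicted positive: 107, predicted negative: 149)

256


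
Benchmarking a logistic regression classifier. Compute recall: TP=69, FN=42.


Recall = TP/(TP+FN)
= 69/(69+42)
= 69/111 = 62.16%

62.16%


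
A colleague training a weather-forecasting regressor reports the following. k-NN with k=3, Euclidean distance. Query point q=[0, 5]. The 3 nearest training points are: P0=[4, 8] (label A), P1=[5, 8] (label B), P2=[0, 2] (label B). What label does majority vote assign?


d(q,P0) = 5.0  (label A)
d(q,P1) = 5.831  (label B)
d(q,P2) = 3.0  (label B)
Votes: A=1, B=2
Majority → B

B


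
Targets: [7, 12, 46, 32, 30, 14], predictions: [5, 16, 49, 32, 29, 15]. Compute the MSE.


Squared errors: (7-5)²=4, (12-16)²=16, (46-49)²=9, (32-32)²=0, (30-29)²=1, (14-15)²=1
Sum = 31
MSE = 31/6 = 31/6

31/6


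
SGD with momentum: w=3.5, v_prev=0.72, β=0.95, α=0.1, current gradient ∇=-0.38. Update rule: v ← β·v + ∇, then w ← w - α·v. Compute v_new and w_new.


v_new = 0.95·0.72 - 0.38 = 0.684 - 0.38 = 0.304
w_new = 3.5 - 0.1·0.304 = 3.5 - 0.0304 = 3.4696

v_new=0.304, w_new=3.4696


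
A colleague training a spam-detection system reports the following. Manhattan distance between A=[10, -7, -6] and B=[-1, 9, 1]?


d = |10+ 1| + |-7-9| + |-6-1|
  = 11 + 16 + 7
  = 34

34


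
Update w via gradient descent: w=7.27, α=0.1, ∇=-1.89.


w_new = w - α·∇
= 7.27 - 0.1·-1.89
= 7.27 + 0.189
= 7.459

7.459


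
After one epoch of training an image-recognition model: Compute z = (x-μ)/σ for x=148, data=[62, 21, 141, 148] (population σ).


μ = 93, σ = 53.5584
z = (148 - 93)/53.5584 = 1.0269

1.0269


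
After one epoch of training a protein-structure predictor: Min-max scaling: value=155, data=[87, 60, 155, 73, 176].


min=60, max=176
(155-60)/(176-60) = 95/116 = 0.819

0.819


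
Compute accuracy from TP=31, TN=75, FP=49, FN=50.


Accuracy = (TP+TN)/(TP+TN+FP+FN)
= (31+75)/(205)
= 106/205 = 51.71%

51.71%


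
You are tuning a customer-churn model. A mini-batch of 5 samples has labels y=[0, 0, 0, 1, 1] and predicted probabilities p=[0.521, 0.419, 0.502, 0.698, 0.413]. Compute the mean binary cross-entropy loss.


L[0] = -ln(1-0.521) = -ln(0.479) = 0.7361
L[1] = -ln(1-0.419) = -ln(0.581) = 0.543
L[2] = -ln(1-0.502) = -ln(0.498) = 0.6972
L[3] = -ln(0.698) = 0.3595
L[4] = -ln(0.413) = 0.8843
mean = (0.7361 + 0.543 + 0.6972 + 0.3595 + 0.8843)/5 = 0.644

0.644


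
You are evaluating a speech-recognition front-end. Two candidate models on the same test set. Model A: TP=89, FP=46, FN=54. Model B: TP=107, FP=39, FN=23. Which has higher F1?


Model A: P=89/135=0.6593, R=89/143=0.6224, F1=2PR/(P+R)=2TP/(2TP+FP+FN)=178/278=0.6403
Model B: P=107/146=0.7329, R=107/130=0.8231, F1=2PR/(P+R)=2TP/(2TP+FP+FN)=214/276=0.7754
0.6403 < 0.7754 → Model B

Model B


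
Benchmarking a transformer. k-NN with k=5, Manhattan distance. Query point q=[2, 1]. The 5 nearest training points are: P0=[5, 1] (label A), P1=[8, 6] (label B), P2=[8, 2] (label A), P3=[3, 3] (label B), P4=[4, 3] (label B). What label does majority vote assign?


d(q,P0) = 3  (label A)
d(q,P1) = 11  (label B)
d(q,P2) = 7  (label A)
d(q,P3) = 3  (label B)
d(q,P4) = 4  (label B)
Votes: A=2, B=3
Majority → B

B


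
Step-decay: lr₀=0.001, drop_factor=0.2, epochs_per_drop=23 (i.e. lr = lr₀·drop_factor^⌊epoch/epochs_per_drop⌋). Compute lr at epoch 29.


n_drops = ⌊29/23⌋ = 1
lr = 0.001·0.2^1 = 0.001·0.2 = 0.0002

0.0002


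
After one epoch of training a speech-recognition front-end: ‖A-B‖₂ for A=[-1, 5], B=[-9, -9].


d = √((-1+ 9)² + (5+ 9)²)
  = √(64 + 196)
  = √260 = 16.1245

16.1245


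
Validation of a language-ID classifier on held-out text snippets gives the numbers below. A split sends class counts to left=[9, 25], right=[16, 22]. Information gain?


Parent = [25, 47], H_parent = 0.9316
H_left = 0.8338 (n=34), H_right = 0.9819 (n=38)
H_children = (34/72)·0.8338 + (38/72)·0.9819 = 0.912
IG = 0.9316 - 0.912 = 0.0196

0.0196


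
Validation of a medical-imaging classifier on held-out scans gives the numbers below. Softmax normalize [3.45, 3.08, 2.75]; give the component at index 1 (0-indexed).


Exponentials: e^3.45=31.5004, e^3.08=21.7584, e^2.75=15.6426
Sum = 68.9014
Softmax = [0.4572, 0.3158, 0.227]
p[1] = 21.7584/68.9014 = 0.3158

0.3158


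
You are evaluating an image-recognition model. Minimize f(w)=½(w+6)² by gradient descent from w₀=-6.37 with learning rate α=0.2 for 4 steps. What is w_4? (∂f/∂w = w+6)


step 1: grad = -6.37+6 = -0.37; w = -6.37 - 0.2·(-0.37) = -6.296
step 2: grad = -6.296+6 = -0.296; w = -6.296 - 0.2·(-0.296) = -6.2368
step 3: grad = -6.2368+6 = -0.2368; w = -6.2368 - 0.2·(-0.2368) = -6.18944
step 4: grad = -6.18944+6 = -0.18944; w = -6.18944 - 0.2·(-0.18944) = -6.151552

-6.151552


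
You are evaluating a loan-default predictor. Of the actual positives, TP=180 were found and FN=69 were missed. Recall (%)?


Recall = TP/(TP+FN)
= 180/(180+69)
= 180/249 = 72.29%

72.29%


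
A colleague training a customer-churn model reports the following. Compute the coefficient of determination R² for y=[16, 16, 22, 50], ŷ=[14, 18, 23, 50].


ȳ = 26
SS_res = Σ(y-ŷ)² = 9
SS_tot = Σ(y-ȳ)² = 792
R² = 1 - SS_res/SS_tot = 1 - 0.0114 = 0.9886

0.9886


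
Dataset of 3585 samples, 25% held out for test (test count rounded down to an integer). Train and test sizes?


Test = ⌊3585·25/100⌋ = 896
Train = 3585 - 896 = 2689

Train: 2689, Test: 896


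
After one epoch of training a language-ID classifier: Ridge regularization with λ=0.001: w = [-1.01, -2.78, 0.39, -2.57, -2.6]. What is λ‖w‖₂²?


‖w‖₂² = (-1.01)² + (-2.78)² + (0.39)² + (-2.57)² + (-2.6)²
     = 1.0201 + 7.7284 + 0.1521 + 6.6049 + 6.76
     = 22.2655
λ·‖w‖₂² = 0.001·22.2655 = 0.022266

0.022266


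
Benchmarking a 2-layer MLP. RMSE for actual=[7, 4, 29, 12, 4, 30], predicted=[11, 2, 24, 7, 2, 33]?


MSE = 83/6 = 13.8333
RMSE = √(83/6) = 3.7193

3.7193


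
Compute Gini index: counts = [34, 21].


Probabilities: [34/55, 21/55] ≈ [0.6182, 0.3818]
Σpᵢ² = (1156 + 441)/55² = 1597/3025
Gini = 1 - Σpᵢ² = 1 - 1597/3025 = 0.4721

0.4721


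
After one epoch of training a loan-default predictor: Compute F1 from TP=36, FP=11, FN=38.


Precision = 36/47 = 0.766
Recall = 36/74 = 0.4865
F1 = 2·P·R/(P+R) = 2·TP/(2·TP+FP+FN) = 72/(72+11+38) = 72/121 = 0.595

0.595


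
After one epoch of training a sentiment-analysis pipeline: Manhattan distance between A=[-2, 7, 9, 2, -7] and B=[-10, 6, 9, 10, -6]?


d = |-2+ 10| + |7-6| + |9-9| + |2-10| + |-7+ 6|
  = 8 + 1 + 0 + 8 + 1
  = 18

18


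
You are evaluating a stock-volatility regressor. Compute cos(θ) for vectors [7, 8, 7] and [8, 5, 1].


A·B = 7·8 + 8·5 + 7·1 = 103
‖A‖ = √162 = 12.7279, ‖B‖ = √90 = 9.4868
cos = 103/(√162·√90) = 103/√14580 = 0.853

0.853


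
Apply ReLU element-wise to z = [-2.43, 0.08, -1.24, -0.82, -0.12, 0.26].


ReLU(-2.43) = max(0, -2.43) = 0.0
ReLU(0.08) = max(0, 0.08) = 0.08
ReLU(-1.24) = max(0, -1.24) = 0.0
ReLU(-0.82) = max(0, -0.82) = 0.0
ReLU(-0.12) = max(0, -0.12) = 0.0
ReLU(0.26) = max(0, 0.26) = 0.26
result = [0.0, 0.08, 0.0, 0.0, 0.0, 0.26]

[0.0, 0.08, 0.0, 0.0, 0.0, 0.26]


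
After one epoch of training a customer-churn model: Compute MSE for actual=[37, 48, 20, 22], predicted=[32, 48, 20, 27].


Squared errors: (37-32)²=25, (48-48)²=0, (20-20)²=0, (22-27)²=25
Sum = 50
MSE = 50/4 = 25/2

25/2


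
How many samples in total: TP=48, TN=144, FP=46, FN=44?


Total = TP + TN + FP + FN
= 48 + 144 + 46 + 44
= 282
(Predicted positive: 94, predicted negative: 188)

282


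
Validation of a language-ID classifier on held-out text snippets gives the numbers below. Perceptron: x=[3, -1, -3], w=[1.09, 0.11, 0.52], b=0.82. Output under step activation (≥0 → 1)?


z = (3)·(1.09) + (-1)·(0.11) + (-3)·(0.52) + 0.82
  = 2.42
step(z) = 1 (z≥0)

1


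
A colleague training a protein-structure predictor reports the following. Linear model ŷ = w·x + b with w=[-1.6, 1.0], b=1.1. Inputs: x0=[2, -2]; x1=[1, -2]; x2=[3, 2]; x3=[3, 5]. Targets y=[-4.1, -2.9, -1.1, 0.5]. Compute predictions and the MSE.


ŷ0 = (-1.6)·(2) + (1.0)·(-2) + 1.1 = -4.1
ŷ1 = (-1.6)·(1) + (1.0)·(-2) + 1.1 = -2.5
ŷ2 = (-1.6)·(3) + (1.0)·(2) + 1.1 = -1.7
ŷ3 = (-1.6)·(3) + (1.0)·(5) + 1.1 = 1.3
errors² = [0.0, 0.16, 0.36, 0.64]
MSE = 1.1600/4 = 0.29

0.29


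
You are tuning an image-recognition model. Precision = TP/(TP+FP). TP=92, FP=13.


Precision = TP/(TP+FP)
= 92/(92+13)
= 92/105 = 87.62%

87.62%


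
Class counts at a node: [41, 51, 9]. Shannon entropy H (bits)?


Probabilities: [41/101, 51/101, 9/101] ≈ [0.4059, 0.505, 0.0891]
H = -((41/101)·log₂(41/101) + (51/101)·log₂(51/101) + (9/101)·log₂(9/101))
  = 1.3366 bits

1.3366 bits


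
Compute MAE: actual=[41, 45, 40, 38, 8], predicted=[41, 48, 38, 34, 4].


Absolute errors: |41-41|=0, |45-48|=3, |40-38|=2, |38-34|=4, |8-4|=4
Sum = 13
MAE = 13/5 = 13/5

13/5


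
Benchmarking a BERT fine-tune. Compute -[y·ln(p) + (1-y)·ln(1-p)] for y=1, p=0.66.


BCE = -[y·ln(p) + (1-y)·ln(1-p)]
= -1·ln(0.66) - 0
= -ln(0.66) = 0.4155

0.4155


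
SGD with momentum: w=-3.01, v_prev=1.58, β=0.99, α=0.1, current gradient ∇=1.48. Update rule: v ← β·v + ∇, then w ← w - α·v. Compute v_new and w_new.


v_new = 0.99·1.58 + 1.48 = 1.5642 + 1.48 = 3.0442
w_new = -3.01 - 0.1·3.0442 = -3.01 - 0.30442 = -3.31442

v_new=3.0442, w_new=-3.31442


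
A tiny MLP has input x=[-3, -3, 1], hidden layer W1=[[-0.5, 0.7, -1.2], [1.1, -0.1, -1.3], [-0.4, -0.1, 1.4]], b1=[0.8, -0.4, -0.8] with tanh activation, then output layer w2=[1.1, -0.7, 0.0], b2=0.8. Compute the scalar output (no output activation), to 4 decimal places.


z1[0] = (-0.5)·(-3) + (0.7)·(-3) + (-1.2)·(1) + 0.8 = -1.0
z1[1] = (1.1)·(-3) + (-0.1)·(-3) + (-1.3)·(1) - 0.4 = -4.7
z1[2] = (-0.4)·(-3) + (-0.1)·(-3) + (1.4)·(1) - 0.8 = 2.1
h = tanh(z1) = [-0.7616, -0.9998, 0.9705]
output = (1.1)·(-0.7616) + (-0.7)·(-0.9998) + (0.0)·(0.9705) + 0.8 = 0.6621

0.6621


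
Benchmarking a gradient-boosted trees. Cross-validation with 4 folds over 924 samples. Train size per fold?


Fold size = 924/4 = 231
Training per fold = 924 - 231 = 693

693


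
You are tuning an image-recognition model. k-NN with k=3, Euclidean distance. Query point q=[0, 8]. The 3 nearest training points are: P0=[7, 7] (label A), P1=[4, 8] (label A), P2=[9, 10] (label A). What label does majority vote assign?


d(q,P0) = 7.0711  (label A)
d(q,P1) = 4.0  (label A)
d(q,P2) = 9.2195  (label A)
Votes: A=3, B=0
Majority → A

A


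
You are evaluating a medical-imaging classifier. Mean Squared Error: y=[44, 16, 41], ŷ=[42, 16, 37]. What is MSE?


Squared errors: (44-42)²=4, (16-16)²=0, (41-37)²=16
Sum = 20
MSE = 20/3 = 20/3

20/3


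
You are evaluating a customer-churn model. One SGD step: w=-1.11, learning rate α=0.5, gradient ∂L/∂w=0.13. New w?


w_new = w - α·∇
= -1.11 - 0.5·0.13
= -1.11 - 0.065
= -1.175

-1.175


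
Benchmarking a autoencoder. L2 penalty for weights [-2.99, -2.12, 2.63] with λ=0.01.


‖w‖₂² = (-2.99)² + (-2.12)² + (2.63)²
     = 8.9401 + 4.4944 + 6.9169
     = 20.3514
λ·‖w‖₂² = 0.01·20.3514 = 0.203514

0.203514


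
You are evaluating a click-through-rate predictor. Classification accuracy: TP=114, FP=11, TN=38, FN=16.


Accuracy = (TP+TN)/(TP+TN+FP+FN)
= (114+38)/(179)
= 152/179 = 84.92%

84.92%


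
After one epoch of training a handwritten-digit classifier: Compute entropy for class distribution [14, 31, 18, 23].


Probabilities: [14/86, 31/86, 18/86, 23/86] ≈ [0.1628, 0.3605, 0.2093, 0.2674]
H = -((14/86)·log₂(14/86) + (31/86)·log₂(31/86) + (18/86)·log₂(18/86) + (23/86)·log₂(23/86))
  = 1.9381 bits

1.9381 bits


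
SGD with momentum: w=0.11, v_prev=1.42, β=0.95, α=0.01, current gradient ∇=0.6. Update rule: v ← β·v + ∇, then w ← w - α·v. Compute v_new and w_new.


v_new = 0.95·1.42 + 0.6 = 1.349 + 0.6 = 1.949
w_new = 0.11 - 0.01·1.949 = 0.11 - 0.01949 = 0.09051

v_new=1.949, w_new=0.09051


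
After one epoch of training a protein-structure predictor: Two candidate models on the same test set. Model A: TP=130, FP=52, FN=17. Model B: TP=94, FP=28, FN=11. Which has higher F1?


Model A: P=130/182=0.7143, R=130/147=0.8844, F1=2PR/(P+R)=2TP/(2TP+FP+FN)=260/329=0.7903
Model B: P=94/122=0.7705, R=94/105=0.8952, F1=2PR/(P+R)=2TP/(2TP+FP+FN)=188/227=0.8282
0.7903 < 0.8282 → Model B

Model B


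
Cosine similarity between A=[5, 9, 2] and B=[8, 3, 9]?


A·B = 5·8 + 9·3 + 2·9 = 85
‖A‖ = √110 = 10.4881, ‖B‖ = √154 = 12.4097
cos = 85/(√110·√154) = 85/√16940 = 0.6531

0.6531


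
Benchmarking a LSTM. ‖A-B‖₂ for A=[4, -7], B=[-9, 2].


d = √((4+ 9)² + (-7-2)²)
  = √(169 + 81)
  = √250 = 15.8114

15.8114


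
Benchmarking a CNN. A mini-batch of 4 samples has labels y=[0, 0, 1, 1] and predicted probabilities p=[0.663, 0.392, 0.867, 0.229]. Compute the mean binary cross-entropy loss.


L[0] = -ln(1-0.663) = -ln(0.337) = 1.0877
L[1] = -ln(1-0.392) = -ln(0.608) = 0.4976
L[2] = -ln(0.867) = 0.1427
L[3] = -ln(0.229) = 1.474
mean = (1.0877 + 0.4976 + 0.1427 + 1.474)/4 = 0.8005

0.8005


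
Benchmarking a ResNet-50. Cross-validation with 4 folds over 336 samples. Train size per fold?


Fold size = 336/4 = 84
Training per fold = 336 - 84 = 252

252


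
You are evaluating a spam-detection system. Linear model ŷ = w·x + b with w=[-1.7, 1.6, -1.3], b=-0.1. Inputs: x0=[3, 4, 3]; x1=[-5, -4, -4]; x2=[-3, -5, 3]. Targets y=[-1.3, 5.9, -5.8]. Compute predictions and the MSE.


ŷ0 = (-1.7)·(3) + (1.6)·(4) + (-1.3)·(3) - 0.1 = -2.7
ŷ1 = (-1.7)·(-5) + (1.6)·(-4) + (-1.3)·(-4) - 0.1 = 7.2
ŷ2 = (-1.7)·(-3) + (1.6)·(-5) + (-1.3)·(3) - 0.1 = -6.9
errors² = [1.96, 1.69, 1.21]
MSE = 4.8600/3 = 1.62

1.62


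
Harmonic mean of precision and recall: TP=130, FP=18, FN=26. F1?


Precision = 130/148 = 0.8784
Recall = 130/156 = 0.8333
F1 = 2·P·R/(P+R) = 2·TP/(2·TP+FP+FN) = 260/(260+18+26) = 260/304 = 0.8553

0.8553


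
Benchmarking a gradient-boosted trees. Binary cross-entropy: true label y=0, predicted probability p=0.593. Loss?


BCE = -[y·ln(p) + (1-y)·ln(1-p)]
= -0 - 1·ln(1-0.593)
= -ln(0.407) = 0.8989

0.8989


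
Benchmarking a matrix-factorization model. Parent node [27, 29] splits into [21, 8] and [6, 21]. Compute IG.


Parent = [27, 29], H_parent = 0.9991
H_left = 0.8498 (n=29), H_right = 0.7642 (n=27)
H_children = (29/56)·0.8498 + (27/56)·0.7642 = 0.8085
IG = 0.9991 - 0.8085 = 0.1906

0.1906


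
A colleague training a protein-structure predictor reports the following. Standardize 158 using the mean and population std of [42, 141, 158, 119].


μ = 115, σ = 44.3565
z = (158 - 115)/44.3565 = 0.9694

0.9694


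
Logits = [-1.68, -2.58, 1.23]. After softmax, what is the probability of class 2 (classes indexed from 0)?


Exponentials: e^-1.68=0.1864, e^-2.58=0.0758, e^1.23=3.4212
Sum = 3.6834
Softmax = [0.0506, 0.0206, 0.9288]
p[2] = 3.4212/3.6834 = 0.9288

0.9288


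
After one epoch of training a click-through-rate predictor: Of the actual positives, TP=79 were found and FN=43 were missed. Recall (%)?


Recall = TP/(TP+FN)
= 79/(79+43)
= 79/122 = 64.75%

64.75%


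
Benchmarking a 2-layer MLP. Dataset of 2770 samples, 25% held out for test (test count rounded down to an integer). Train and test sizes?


Test = ⌊2770·25/100⌋ = 692
Train = 2770 - 692 = 2078

Train: 2078, Test: 692


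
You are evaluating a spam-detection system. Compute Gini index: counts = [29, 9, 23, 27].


Probabilities: [29/88, 9/88, 23/88, 27/88] ≈ [0.3295, 0.1023, 0.2614, 0.3068]
Σpᵢ² = (841 + 81 + 529 + 729)/88² = 2180/7744
Gini = 1 - Σpᵢ² = 1 - 2180/7744 = 0.7185

0.7185


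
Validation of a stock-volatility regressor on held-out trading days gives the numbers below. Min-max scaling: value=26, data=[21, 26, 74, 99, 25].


min=21, max=99
(26-21)/(99-21) = 5/78 = 0.0641

0.0641


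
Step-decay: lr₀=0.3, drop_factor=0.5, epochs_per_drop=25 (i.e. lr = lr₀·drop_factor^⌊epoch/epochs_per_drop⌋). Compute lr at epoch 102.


n_drops = ⌊102/25⌋ = 4
lr = 0.3·0.5^4 = 0.3·0.0625 = 0.01875

0.01875


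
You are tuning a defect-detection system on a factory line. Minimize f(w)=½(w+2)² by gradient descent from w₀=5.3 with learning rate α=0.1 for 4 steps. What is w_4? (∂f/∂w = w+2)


step 1: grad = 5.3+2 = 7.3; w = 5.3 - 0.1·(7.3) = 4.57
step 2: grad = 4.57+2 = 6.57; w = 4.57 - 0.1·(6.57) = 3.913
step 3: grad = 3.913+2 = 5.913; w = 3.913 - 0.1·(5.913) = 3.3217
step 4: grad = 3.3217+2 = 5.3217; w = 3.3217 - 0.1·(5.3217) = 2.78953

2.78953


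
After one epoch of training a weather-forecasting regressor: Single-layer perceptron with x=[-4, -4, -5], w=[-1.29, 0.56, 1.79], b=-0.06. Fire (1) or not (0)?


z = (-4)·(-1.29) + (-4)·(0.56) + (-5)·(1.79) - 0.06
  = -6.09
step(z) = 0 (z<0)

0


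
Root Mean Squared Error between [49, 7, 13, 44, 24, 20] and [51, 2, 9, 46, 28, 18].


MSE = 69/6 = 11.5
RMSE = √(69/6) = 3.3912

3.3912


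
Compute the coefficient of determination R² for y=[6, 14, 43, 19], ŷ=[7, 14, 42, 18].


ȳ = 20.5
SS_res = Σ(y-ŷ)² = 3
SS_tot = Σ(y-ȳ)² = 761
R² = 1 - SS_res/SS_tot = 1 - 0.0039 = 0.9961

0.9961


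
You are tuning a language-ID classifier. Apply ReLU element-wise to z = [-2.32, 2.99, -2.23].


ReLU(-2.32) = max(0, -2.32) = 0.0
ReLU(2.99) = max(0, 2.99) = 2.99
ReLU(-2.23) = max(0, -2.23) = 0.0
result = [0.0, 2.99, 0.0]

[0.0, 2.99, 0.0]


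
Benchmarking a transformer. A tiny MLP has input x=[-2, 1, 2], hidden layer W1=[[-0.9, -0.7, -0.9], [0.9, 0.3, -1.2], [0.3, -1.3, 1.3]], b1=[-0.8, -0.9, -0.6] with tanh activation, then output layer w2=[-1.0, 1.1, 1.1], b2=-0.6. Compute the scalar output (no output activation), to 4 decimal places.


z1[0] = (-0.9)·(-2) + (-0.7)·(1) + (-0.9)·(2) - 0.8 = -1.5
z1[1] = (0.9)·(-2) + (0.3)·(1) + (-1.2)·(2) - 0.9 = -4.8
z1[2] = (0.3)·(-2) + (-1.3)·(1) + (1.3)·(2) - 0.6 = 0.1
h = tanh(z1) = [-0.9051, -0.9999, 0.0997]
output = (-1.0)·(-0.9051) + (1.1)·(-0.9999) + (1.1)·(0.0997) - 0.6 = -0.6851

-0.6851


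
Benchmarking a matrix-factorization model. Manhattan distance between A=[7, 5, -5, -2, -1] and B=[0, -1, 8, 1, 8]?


d = |7-0| + |5+ 1| + |-5-8| + |-2-1| + |-1-8|
  = 7 + 6 + 13 + 3 + 9
  = 38

38


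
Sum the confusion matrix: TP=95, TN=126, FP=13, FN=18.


Total = TP + TN + FP + FN
= 95 + 126 + 13 + 18
= 252
(Predicted positive: 108, predicted negative: 144)

252


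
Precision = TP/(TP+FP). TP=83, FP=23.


Precision = TP/(TP+FP)
= 83/(83+23)
= 83/106 = 78.3%

78.3%


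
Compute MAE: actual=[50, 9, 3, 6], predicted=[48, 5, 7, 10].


Absolute errors: |50-48|=2, |9-5|=4, |3-7|=4, |6-10|=4
Sum = 14
MAE = 14/4 = 7/2

7/2


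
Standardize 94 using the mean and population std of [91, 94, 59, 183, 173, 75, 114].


μ = 112.7143, σ = 44.2484
z = (94 - 112.7143)/44.2484 = -0.4229

-0.4229


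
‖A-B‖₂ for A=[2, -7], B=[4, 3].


d = √((2-4)² + (-7-3)²)
  = √(4 + 100)
  = √104 = 10.198

10.198


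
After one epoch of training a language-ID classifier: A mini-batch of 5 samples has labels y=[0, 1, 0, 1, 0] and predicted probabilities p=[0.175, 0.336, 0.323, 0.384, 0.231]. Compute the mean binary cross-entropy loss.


L[0] = -ln(1-0.175) = -ln(0.825) = 0.1924
L[1] = -ln(0.336) = 1.0906
L[2] = -ln(1-0.323) = -ln(0.677) = 0.3901
L[3] = -ln(0.384) = 0.9571
L[4] = -ln(1-0.231) = -ln(0.769) = 0.2627
mean = (0.1924 + 1.0906 + 0.3901 + 0.9571 + 0.2627)/5 = 0.5786

0.5786


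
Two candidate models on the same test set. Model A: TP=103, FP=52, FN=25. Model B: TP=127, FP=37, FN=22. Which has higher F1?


Model A: P=103/155=0.6645, R=103/128=0.8047, F1=2PR/(P+R)=2TP/(2TP+FP+FN)=206/283=0.7279
Model B: P=127/164=0.7744, R=127/149=0.8523, F1=2PR/(P+R)=2TP/(2TP+FP+FN)=254/313=0.8115
0.7279 < 0.8115 → Model B

Model B


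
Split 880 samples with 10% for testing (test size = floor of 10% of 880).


Test = ⌊880·10/100⌋ = 88
Train = 880 - 88 = 792

Train: 792, Test: 88


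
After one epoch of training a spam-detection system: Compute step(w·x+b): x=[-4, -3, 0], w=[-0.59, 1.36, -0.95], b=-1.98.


z = (-4)·(-0.59) + (-3)·(1.36) + (0)·(-0.95) - 1.98
  = -3.7
step(z) = 0 (z<0)

0


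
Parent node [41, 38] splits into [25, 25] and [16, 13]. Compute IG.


Parent = [41, 38], H_parent = 0.999
H_left = 1 (n=50), H_right = 0.9923 (n=29)
H_children = (50/79)·1 + (29/79)·0.9923 = 0.9972
IG = 0.999 - 0.9972 = 0.0018

0.0018


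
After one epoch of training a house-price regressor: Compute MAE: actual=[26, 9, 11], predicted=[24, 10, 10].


Absolute errors: |26-24|=2, |9-10|=1, |11-10|=1
Sum = 4
MAE = 4/3 = 4/3

4/3


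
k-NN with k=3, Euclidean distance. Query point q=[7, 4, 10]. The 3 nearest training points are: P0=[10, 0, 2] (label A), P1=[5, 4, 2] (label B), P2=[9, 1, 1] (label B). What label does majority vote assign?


d(q,P0) = 9.434  (label A)
d(q,P1) = 8.2462  (label B)
d(q,P2) = 9.6954  (label B)
Votes: A=1, B=2
Majority → B

B


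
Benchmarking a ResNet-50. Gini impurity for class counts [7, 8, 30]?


Probabilities: [7/45, 8/45, 30/45] ≈ [0.1556, 0.1778, 0.6667]
Σpᵢ² = (49 + 64 + 900)/45² = 1013/2025
Gini = 1 - Σpᵢ² = 1 - 1013/2025 = 0.4998

0.4998


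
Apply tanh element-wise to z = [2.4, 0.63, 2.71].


tanh(2.4) = 0.9837
tanh(0.63) = 0.5581
tanh(2.71) = 0.9912
result = [0.9837, 0.5581, 0.9912]

[0.9837, 0.5581, 0.9912]


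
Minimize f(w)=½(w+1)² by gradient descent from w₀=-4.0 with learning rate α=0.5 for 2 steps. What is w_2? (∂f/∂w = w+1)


step 1: grad = -4+1 = -3; w = -4 - 0.5·(-3) = -2.5
step 2: grad = -2.5+1 = -1.5; w = -2.5 - 0.5·(-1.5) = -1.75

-1.75


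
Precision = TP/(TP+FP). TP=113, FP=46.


Precision = TP/(TP+FP)
= 113/(113+46)
= 113/159 = 71.07%

71.07%


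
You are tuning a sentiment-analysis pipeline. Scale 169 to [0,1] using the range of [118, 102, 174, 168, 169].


min=102, max=174
(169-102)/(174-102) = 67/72 = 0.9306

0.9306


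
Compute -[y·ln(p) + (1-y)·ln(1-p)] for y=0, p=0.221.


BCE = -[y·ln(p) + (1-y)·ln(1-p)]
= -0 - 1·ln(1-0.221)
= -ln(0.779) = 0.2497

0.2497


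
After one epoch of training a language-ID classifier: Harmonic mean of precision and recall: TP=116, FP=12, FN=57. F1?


Precision = 116/128 = 0.9062
Recall = 116/173 = 0.6705
F1 = 2·P·R/(P+R) = 2·TP/(2·TP+FP+FN) = 232/(232+12+57) = 232/301 = 0.7708

0.7708


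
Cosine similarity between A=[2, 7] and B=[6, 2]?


A·B = 2·6 + 7·2 = 26
‖A‖ = √53 = 7.2801, ‖B‖ = √40 = 6.3246
cos = 26/(√53·√40) = 26/√2120 = 0.5647

0.5647


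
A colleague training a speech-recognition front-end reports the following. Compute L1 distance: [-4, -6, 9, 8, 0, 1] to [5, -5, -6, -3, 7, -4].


d = |-4-5| + |-6+ 5| + |9+ 6| + |8+ 3| + |0-7| + |1+ 4|
  = 9 + 1 + 15 + 11 + 7 + 5
  = 48

48


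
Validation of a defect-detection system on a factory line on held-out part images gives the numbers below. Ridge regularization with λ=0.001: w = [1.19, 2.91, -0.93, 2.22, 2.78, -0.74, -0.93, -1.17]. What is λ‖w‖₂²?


‖w‖₂² = (1.19)² + (2.91)² + (-0.93)² + (2.22)² + (2.78)² + (-0.74)² + (-0.93)² + (-1.17)²
     = 1.4161 + 8.4681 + 0.8649 + 4.9284 + 7.7284 + 0.5476 + 0.8649 + 1.3689
     = 26.1873
λ·‖w‖₂² = 0.001·26.1873 = 0.026187

0.026187


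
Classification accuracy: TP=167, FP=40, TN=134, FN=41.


Accuracy = (TP+TN)/(TP+TN+FP+FN)
= (167+134)/(382)
= 301/382 = 78.8%

78.8%


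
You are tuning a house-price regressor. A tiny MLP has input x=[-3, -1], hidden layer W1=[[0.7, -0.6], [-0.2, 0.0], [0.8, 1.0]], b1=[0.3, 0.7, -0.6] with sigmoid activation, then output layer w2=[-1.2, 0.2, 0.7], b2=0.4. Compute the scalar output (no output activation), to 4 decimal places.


z1[0] = (0.7)·(-3) + (-0.6)·(-1) + 0.3 = -1.2
z1[1] = (-0.2)·(-3) + (0.0)·(-1) + 0.7 = 1.3
z1[2] = (0.8)·(-3) + (1.0)·(-1) - 0.6 = -4.0
h = sigmoid(z1) = [0.2315, 0.7858, 0.018]
output = (-1.2)·(0.2315) + (0.2)·(0.7858) + (0.7)·(0.018) + 0.4 = 0.292

0.292


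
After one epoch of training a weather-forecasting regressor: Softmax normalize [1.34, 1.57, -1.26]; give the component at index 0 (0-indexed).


Exponentials: e^1.34=3.819, e^1.57=4.8066, e^-1.26=0.2837
Sum = 8.9093
Softmax = [0.4287, 0.5395, 0.0318]
p[0] = 3.819/8.9093 = 0.4287

0.4287


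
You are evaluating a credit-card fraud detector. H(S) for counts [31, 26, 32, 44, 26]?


Probabilities: [31/159, 26/159, 32/159, 44/159, 26/159] ≈ [0.195, 0.1635, 0.2013, 0.2767, 0.1635]
H = -((31/159)·log₂(31/159) + (26/159)·log₂(26/159) + (32/159)·log₂(32/159) + (44/159)·log₂(44/159) + (26/159)·log₂(26/159))
  = 2.2926 bits

2.2926 bits


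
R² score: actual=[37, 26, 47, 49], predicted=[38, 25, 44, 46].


ȳ = 39.75
SS_res = Σ(y-ŷ)² = 20
SS_tot = Σ(y-ȳ)² = 334.75
R² = 1 - SS_res/SS_tot = 1 - 0.0597 = 0.9403

0.9403


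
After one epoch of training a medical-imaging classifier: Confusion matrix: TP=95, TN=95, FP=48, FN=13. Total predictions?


Total = TP + TN + FP + FN
= 95 + 95 + 48 + 13
= 251
(Predicted positive: 143, predicted negative: 108)

251


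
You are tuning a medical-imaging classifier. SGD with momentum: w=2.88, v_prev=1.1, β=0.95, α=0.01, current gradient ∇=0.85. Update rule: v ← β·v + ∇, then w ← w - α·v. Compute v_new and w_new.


v_new = 0.95·1.1 + 0.85 = 1.045 + 0.85 = 1.895
w_new = 2.88 - 0.01·1.895 = 2.88 - 0.01895 = 2.86105

v_new=1.895, w_new=2.86105


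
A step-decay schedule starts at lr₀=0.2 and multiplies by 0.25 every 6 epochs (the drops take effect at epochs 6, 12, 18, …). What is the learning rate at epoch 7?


n_drops = ⌊7/6⌋ = 1
lr = 0.2·0.25^1 = 0.2·0.25 = 0.05

0.05


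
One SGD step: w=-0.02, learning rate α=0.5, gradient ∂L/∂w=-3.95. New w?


w_new = w - α·∇
= -0.02 - 0.5·-3.95
= -0.02 + 1.975
= 1.955

1.955


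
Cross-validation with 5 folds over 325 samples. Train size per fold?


Fold size = 325/5 = 65
Training per fold = 325 - 65 = 260

260


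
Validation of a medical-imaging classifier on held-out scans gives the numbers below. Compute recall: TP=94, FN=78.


Recall = TP/(TP+FN)
= 94/(94+78)
= 94/172 = 54.65%

54.65%


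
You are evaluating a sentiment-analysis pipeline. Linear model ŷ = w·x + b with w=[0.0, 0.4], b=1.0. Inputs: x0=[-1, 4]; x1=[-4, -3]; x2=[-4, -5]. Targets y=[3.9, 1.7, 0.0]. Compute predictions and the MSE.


ŷ0 = (0.0)·(-1) + (0.4)·(4) + 1.0 = 2.6
ŷ1 = (0.0)·(-4) + (0.4)·(-3) + 1.0 = -0.2
ŷ2 = (0.0)·(-4) + (0.4)·(-5) + 1.0 = -1.0
errors² = [1.69, 3.61, 1.0]
MSE = 6.3000/3 = 2.1

2.1


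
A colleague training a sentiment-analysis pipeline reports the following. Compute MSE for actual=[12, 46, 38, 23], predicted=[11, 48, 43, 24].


Squared errors: (12-11)²=1, (46-48)²=4, (38-43)²=25, (23-24)²=1
Sum = 31
MSE = 31/4 = 31/4

31/4


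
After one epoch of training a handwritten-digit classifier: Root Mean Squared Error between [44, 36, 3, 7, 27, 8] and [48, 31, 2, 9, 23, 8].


MSE = 62/6 = 10.3333
RMSE = √(62/6) = 3.2146

3.2146


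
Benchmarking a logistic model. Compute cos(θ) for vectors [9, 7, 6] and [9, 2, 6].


A·B = 9·9 + 7·2 + 6·6 = 131
‖A‖ = √166 = 12.8841, ‖B‖ = √121 = 11
cos = 131/(√166·√121) = 131/√20086 = 0.9243

0.9243


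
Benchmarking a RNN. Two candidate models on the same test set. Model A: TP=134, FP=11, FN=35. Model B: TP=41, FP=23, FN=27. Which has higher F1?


Model A: P=134/145=0.9241, R=134/169=0.7929, F1=2PR/(P+R)=2TP/(2TP+FP+FN)=268/314=0.8535
Model B: P=41/64=0.6406, R=41/68=0.6029, F1=2PR/(P+R)=2TP/(2TP+FP+FN)=82/132=0.6212
0.8535 > 0.6212 → Model A

Model A


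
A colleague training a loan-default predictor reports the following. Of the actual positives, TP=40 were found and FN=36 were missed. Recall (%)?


Recall = TP/(TP+FN)
= 40/(40+36)
= 40/76 = 52.63%

52.63%


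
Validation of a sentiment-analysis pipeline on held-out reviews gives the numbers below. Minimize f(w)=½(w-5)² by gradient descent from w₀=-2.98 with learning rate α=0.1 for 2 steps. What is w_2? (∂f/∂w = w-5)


step 1: grad = -2.98-5 = -7.98; w = -2.98 - 0.1·(-7.98) = -2.182
step 2: grad = -2.182-5 = -7.182; w = -2.182 - 0.1·(-7.182) = -1.4638

-1.4638


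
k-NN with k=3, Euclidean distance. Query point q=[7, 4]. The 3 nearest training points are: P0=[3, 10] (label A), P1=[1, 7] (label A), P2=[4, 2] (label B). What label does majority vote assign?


d(q,P0) = 7.2111  (label A)
d(q,P1) = 6.7082  (label A)
d(q,P2) = 3.6056  (label B)
Votes: A=2, B=1
Majority → A

A


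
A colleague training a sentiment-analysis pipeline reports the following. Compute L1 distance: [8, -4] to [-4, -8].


d = |8+ 4| + |-4+ 8|
  = 12 + 4
  = 16

16


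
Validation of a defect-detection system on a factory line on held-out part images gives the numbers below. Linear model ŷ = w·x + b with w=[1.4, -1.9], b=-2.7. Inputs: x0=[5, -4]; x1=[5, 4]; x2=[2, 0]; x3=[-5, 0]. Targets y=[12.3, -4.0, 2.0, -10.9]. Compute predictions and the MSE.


ŷ0 = (1.4)·(5) + (-1.9)·(-4) - 2.7 = 11.9
ŷ1 = (1.4)·(5) + (-1.9)·(4) - 2.7 = -3.3
ŷ2 = (1.4)·(2) + (-1.9)·(0) - 2.7 = 0.1
ŷ3 = (1.4)·(-5) + (-1.9)·(0) - 2.7 = -9.7
errors² = [0.16, 0.49, 3.61, 1.44]
MSE = 5.7000/4 = 1.425

1.425


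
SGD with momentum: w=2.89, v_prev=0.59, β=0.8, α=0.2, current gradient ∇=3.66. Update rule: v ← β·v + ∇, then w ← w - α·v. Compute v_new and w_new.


v_new = 0.8·0.59 + 3.66 = 0.472 + 3.66 = 4.132
w_new = 2.89 - 0.2·4.132 = 2.89 - 0.8264 = 2.0636

v_new=4.132, w_new=2.0636


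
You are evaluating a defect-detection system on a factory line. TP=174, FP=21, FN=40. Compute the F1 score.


Precision = 174/195 = 0.8923
Recall = 174/214 = 0.8131
F1 = 2·P·R/(P+R) = 2·TP/(2·TP+FP+FN) = 348/(348+21+40) = 348/409 = 0.8509

0.8509


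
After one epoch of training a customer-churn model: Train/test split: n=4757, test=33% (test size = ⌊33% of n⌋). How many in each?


Test = ⌊4757·33/100⌋ = 1569
Train = 4757 - 1569 = 3188

Train: 3188, Test: 1569


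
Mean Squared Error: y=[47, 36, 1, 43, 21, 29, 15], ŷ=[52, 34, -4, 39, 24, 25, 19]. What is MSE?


Squared errors: (47-52)²=25, (36-34)²=4, (1+ 4)²=25, (43-39)²=16, (21-24)²=9, (29-25)²=16, (15-19)²=16
Sum = 111
MSE = 111/7 = 111/7

111/7


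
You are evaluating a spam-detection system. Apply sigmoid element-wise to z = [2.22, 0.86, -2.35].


σ(2.22) = 1/(1+e^-2.22) = 0.902
σ(0.86) = 1/(1+e^-0.86) = 0.7027
σ(-2.35) = 1/(1+e^2.35) = 0.0871
result = [0.902, 0.7027, 0.0871]

[0.902, 0.7027, 0.0871]


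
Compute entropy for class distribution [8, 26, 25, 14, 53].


Probabilities: [8/126, 26/126, 25/126, 14/126, 53/126] ≈ [0.0635, 0.2063, 0.1984, 0.1111, 0.4206]
H = -((8/126)·log₂(8/126) + (26/126)·log₂(26/126) + (25/126)·log₂(25/126) + (14/126)·log₂(14/126) + (53/126)·log₂(53/126))
  = 2.0631 bits

2.0631 bits


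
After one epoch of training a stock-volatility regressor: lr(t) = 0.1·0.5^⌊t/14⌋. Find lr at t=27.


n_drops = ⌊27/14⌋ = 1
lr = 0.1·0.5^1 = 0.1·0.5 = 0.05

0.05


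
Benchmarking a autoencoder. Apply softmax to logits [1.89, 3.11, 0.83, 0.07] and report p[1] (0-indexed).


Exponentials: e^1.89=6.6194, e^3.11=22.421, e^0.83=2.2933, e^0.07=1.0725
Sum = 32.4062
Softmax = [0.2043, 0.6919, 0.0708, 0.0331]
p[1] = 22.421/32.4062 = 0.6919

0.6919


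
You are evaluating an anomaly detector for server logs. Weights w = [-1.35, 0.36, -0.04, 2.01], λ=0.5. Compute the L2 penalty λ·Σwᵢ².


‖w‖₂² = (-1.35)² + (0.36)² + (-0.04)² + (2.01)²
     = 1.8225 + 0.1296 + 0.0016 + 4.0401
     = 5.9938
λ·‖w‖₂² = 0.5·5.9938 = 2.9969

2.9969


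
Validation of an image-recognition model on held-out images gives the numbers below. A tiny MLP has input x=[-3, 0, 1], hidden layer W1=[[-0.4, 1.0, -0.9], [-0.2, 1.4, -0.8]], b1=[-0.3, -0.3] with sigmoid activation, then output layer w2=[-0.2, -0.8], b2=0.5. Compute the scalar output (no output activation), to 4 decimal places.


z1[0] = (-0.4)·(-3) + (1.0)·(0) + (-0.9)·(1) - 0.3 = 0.0
z1[1] = (-0.2)·(-3) + (1.4)·(0) + (-0.8)·(1) - 0.3 = -0.5
h = sigmoid(z1) = [0.5, 0.3775]
output = (-0.2)·(0.5) + (-0.8)·(0.3775) + 0.5 = 0.098

0.098


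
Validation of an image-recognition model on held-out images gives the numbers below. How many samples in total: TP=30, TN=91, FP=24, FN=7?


Total = TP + TN + FP + FN
= 30 + 91 + 24 + 7
= 152
(Predicted positive: 54, predicted negative: 98)

152


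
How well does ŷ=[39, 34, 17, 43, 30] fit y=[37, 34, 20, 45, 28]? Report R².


ȳ = 32.8
SS_res = Σ(y-ŷ)² = 21
SS_tot = Σ(y-ȳ)² = 354.8
R² = 1 - SS_res/SS_tot = 1 - 0.0592 = 0.9408

0.9408


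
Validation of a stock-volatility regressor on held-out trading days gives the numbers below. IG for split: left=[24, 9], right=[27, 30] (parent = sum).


Parent = [51, 39], H_parent = 0.9871
H_left = 0.8454 (n=33), H_right = 0.998 (n=57)
H_children = (33/90)·0.8454 + (57/90)·0.998 = 0.942
IG = 0.9871 - 0.942 = 0.0451

0.0451


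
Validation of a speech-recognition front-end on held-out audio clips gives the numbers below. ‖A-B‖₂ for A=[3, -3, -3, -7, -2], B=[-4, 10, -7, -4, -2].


d = √((3+ 4)² + (-3-10)² + (-3+ 7)² + (-7+ 4)² + (-2+ 2)²)
  = √(49 + 169 + 16 + 9 + 0)
  = √243 = 15.5885

15.5885


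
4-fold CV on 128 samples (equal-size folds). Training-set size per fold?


Fold size = 128/4 = 32
Training per fold = 128 - 32 = 96

96


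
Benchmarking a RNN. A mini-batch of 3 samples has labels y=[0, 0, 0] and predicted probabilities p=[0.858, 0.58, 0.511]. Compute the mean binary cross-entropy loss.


L[0] = -ln(1-0.858) = -ln(0.142) = 1.9519
L[1] = -ln(1-0.58) = -ln(0.42) = 0.8675
L[2] = -ln(1-0.511) = -ln(0.489) = 0.7154
mean = (1.9519 + 0.8675 + 0.7154)/3 = 1.1783

1.1783


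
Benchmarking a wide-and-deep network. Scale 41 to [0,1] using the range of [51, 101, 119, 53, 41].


min=41, max=119
(41-41)/(119-41) = 0/78 = 0.0

0.0


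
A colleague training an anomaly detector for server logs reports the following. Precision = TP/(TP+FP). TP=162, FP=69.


Precision = TP/(TP+FP)
= 162/(162+69)
= 162/231 = 70.13%

70.13%


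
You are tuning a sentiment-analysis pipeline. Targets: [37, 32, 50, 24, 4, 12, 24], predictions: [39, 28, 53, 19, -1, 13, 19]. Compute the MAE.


Absolute errors: |37-39|=2, |32-28|=4, |50-53|=3, |24-19|=5, |4+ 1|=5, |12-13|=1, |24-19|=5
Sum = 25
MAE = 25/7 = 25/7

25/7


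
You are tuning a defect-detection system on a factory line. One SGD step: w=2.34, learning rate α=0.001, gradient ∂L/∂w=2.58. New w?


w_new = w - α·∇
= 2.34 - 0.001·2.58
= 2.34 - 0.00258
= 2.33742

2.33742


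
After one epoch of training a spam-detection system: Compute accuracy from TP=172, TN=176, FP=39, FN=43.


Accuracy = (TP+TN)/(TP+TN+FP+FN)
= (172+176)/(430)
= 348/430 = 80.93%

80.93%


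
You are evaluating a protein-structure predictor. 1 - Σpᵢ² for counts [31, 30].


Probabilities: [31/61, 30/61] ≈ [0.5082, 0.4918]
Σpᵢ² = (961 + 900)/61² = 1861/3721
Gini = 1 - Σpᵢ² = 1 - 1861/3721 = 0.4999

0.4999


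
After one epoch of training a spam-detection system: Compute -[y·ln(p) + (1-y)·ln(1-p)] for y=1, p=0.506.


BCE = -[y·ln(p) + (1-y)·ln(1-p)]
= -1·ln(0.506) - 0
= -ln(0.506) = 0.6812

0.6812


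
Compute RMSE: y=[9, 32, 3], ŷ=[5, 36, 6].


MSE = 41/3 = 13.6667
RMSE = √(41/3) = 3.6968

3.6968


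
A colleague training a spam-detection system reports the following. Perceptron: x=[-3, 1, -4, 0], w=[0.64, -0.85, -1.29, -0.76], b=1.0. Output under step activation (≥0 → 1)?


z = (-3)·(0.64) + (1)·(-0.85) + (-4)·(-1.29) + (0)·(-0.76) + 1.0
  = 3.39
step(z) = 1 (z≥0)

1


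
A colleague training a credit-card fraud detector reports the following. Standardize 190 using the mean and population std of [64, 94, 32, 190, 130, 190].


μ = 116.6667, σ = 59.7067
z = (190 - 116.6667)/59.7067 = 1.2282

1.2282


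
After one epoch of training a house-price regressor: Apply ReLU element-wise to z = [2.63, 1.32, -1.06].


ReLU(2.63) = max(0, 2.63) = 2.63
ReLU(1.32) = max(0, 1.32) = 1.32
ReLU(-1.06) = max(0, -1.06) = 0.0
result = [2.63, 1.32, 0.0]

[2.63, 1.32, 0.0]


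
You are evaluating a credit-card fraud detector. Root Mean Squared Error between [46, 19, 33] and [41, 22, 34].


MSE = 35/3 = 11.6667
RMSE = √(35/3) = 3.4157

3.4157


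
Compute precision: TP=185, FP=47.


Precision = TP/(TP+FP)
= 185/(185+47)
= 185/232 = 79.74%

79.74%


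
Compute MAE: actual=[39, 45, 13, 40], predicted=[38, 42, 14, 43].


Absolute errors: |39-38|=1, |45-42|=3, |13-14|=1, |40-43|=3
Sum = 8
MAE = 8/4 = 2

2


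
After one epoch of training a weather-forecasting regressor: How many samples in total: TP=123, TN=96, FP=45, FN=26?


Total = TP + TN + FP + FN
= 123 + 96 + 45 + 26
= 290
(Predicted positive: 168, predicted negative: 122)

290


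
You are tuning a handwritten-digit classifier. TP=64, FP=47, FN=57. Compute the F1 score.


Precision = 64/111 = 0.5766
Recall = 64/121 = 0.5289
F1 = 2·P·R/(P+R) = 2·TP/(2·TP+FP+FN) = 128/(128+47+57) = 128/232 = 0.5517

0.5517


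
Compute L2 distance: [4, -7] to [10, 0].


d = √((4-10)² + (-7-0)²)
  = √(36 + 49)
  = √85 = 9.2195

9.2195


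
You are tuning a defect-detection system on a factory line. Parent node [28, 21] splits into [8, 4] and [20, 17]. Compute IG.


Parent = [28, 21], H_parent = 0.9852
H_left = 0.9183 (n=12), H_right = 0.9953 (n=37)
H_children = (12/49)·0.9183 + (37/49)·0.9953 = 0.9764
IG = 0.9852 - 0.9764 = 0.0088

0.0088


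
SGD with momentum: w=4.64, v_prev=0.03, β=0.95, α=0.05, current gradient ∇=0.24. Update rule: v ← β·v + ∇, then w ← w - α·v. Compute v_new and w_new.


v_new = 0.95·0.03 + 0.24 = 0.0285 + 0.24 = 0.2685
w_new = 4.64 - 0.05·0.2685 = 4.64 - 0.013425 = 4.626575

v_new=0.2685, w_new=4.626575


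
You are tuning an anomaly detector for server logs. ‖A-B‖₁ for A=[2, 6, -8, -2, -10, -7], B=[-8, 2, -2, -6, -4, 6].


d = |2+ 8| + |6-2| + |-8+ 2| + |-2+ 6| + |-10+ 4| + |-7-6|
  = 10 + 4 + 6 + 4 + 6 + 13
  = 43

43


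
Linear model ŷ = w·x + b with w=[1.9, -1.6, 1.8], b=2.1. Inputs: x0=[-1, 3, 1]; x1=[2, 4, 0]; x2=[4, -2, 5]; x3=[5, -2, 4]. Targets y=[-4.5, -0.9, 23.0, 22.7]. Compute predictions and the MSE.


ŷ0 = (1.9)·(-1) + (-1.6)·(3) + (1.8)·(1) + 2.1 = -2.8
ŷ1 = (1.9)·(2) + (-1.6)·(4) + (1.8)·(0) + 2.1 = -0.5
ŷ2 = (1.9)·(4) + (-1.6)·(-2) + (1.8)·(5) + 2.1 = 21.9
ŷ3 = (1.9)·(5) + (-1.6)·(-2) + (1.8)·(4) + 2.1 = 22.0
errors² = [2.89, 0.16, 1.21, 0.49]
MSE = 4.7500/4 = 1.1875

1.1875


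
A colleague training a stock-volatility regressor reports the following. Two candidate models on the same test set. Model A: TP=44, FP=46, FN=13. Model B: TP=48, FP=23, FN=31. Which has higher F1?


Model A: P=44/90=0.4889, R=44/57=0.7719, F1=2PR/(P+R)=2TP/(2TP+FP+FN)=88/147=0.5986
Model B: P=48/71=0.6761, R=48/79=0.6076, F1=2PR/(P+R)=2TP/(2TP+FP+FN)=96/150=0.64
0.5986 < 0.64 → Model B

Model B
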